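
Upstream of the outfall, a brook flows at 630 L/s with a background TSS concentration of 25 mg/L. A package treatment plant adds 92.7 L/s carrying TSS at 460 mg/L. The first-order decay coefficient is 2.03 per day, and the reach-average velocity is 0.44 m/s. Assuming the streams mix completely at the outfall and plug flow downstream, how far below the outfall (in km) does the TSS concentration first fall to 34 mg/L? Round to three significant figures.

Flow-weighted average: C = (630.0·25.00 + 92.70·460.0) / 722.7 = 58390/722.7 = 80.80 mg/L.
Set 80.80·exp(−k·t) = 34 → t = ln(80.80/34)/k = 36840 s = 10.23 h.
Distance = v·t = 0.44·36840 = 16210 m = 16.21 km.

16.2 km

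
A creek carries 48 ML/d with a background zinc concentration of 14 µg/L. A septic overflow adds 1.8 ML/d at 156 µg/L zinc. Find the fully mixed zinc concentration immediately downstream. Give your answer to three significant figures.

Mixed concentration C = ΣQC/ΣQ = (48.00·14.00 + 1.800·156.0) / 49.80 = 952.8/49.80 = 19.13 µg/L.

19.1 µg/L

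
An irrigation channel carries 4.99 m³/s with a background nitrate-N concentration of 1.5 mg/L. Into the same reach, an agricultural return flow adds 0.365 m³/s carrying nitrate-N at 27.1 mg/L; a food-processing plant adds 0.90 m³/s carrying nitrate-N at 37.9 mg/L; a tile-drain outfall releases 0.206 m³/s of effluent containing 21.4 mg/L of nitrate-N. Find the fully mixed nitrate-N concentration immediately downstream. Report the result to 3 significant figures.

Flow-weighted average: C = (4.990·1.500 + 0.3650·27.10 + 0.9000·37.90 + 0.2060·21.40) / 6.461 = 55.89/6.461 = 8.651 mg/L.

8.65 mg/L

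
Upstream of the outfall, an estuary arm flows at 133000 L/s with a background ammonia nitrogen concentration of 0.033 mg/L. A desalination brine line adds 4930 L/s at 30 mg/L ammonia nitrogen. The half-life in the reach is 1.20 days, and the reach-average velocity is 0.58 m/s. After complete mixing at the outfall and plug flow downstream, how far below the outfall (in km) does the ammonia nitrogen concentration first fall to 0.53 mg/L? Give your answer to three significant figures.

63.7 km

After mixing, C = (133000·0.03300 + 4930·30.00) / 137900 = 152300/137900 = 1.104 mg/L.
Half-life 1.20 d → k = ln 2 / 1.20 = 0.5776 d⁻¹.
Set 1.104·exp(−k·t) = 0.53 → t = ln(1.104/0.53)/k = 109800 s = 30.49 h.
Distance = v·t = 0.58·109800 = 63670 m = 63.67 km.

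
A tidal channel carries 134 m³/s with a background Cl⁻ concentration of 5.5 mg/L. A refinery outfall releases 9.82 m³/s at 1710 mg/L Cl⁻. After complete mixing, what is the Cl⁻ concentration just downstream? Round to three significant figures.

122 mg/L

Mass balance: C = (134.0·5.500 + 9.820·1710) / 143.8 = 17530/143.8 = 121.9 mg/L.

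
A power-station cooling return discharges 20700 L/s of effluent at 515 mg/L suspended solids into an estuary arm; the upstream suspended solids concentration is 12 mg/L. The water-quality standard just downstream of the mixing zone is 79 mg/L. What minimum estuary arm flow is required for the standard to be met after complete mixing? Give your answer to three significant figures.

Set C_mix = 79: (Q·12.00 + 20700·515.0) / (Q + 20700) = 79
→ Q = 20700·(515.0 − 79)/(79 − 12.00) = 134700 L/s.

135000 L/s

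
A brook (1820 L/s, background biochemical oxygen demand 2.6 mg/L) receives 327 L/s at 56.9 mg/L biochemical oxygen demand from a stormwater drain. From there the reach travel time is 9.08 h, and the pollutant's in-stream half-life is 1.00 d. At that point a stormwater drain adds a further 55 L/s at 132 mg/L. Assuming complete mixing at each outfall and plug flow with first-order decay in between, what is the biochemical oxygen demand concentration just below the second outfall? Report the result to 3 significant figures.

Mixed concentration C = ΣQC/ΣQ = (1820·2.600 + 327.0·56.90) / 2147 = 23340/2147 = 10.87 mg/L; combined flow 2147 L/s.
Half-life 1.00 d → k = ln 2 / 1.00 = 0.6931 d⁻¹.
First-order decay: C = 10.87·exp(−k·t) = 10.87·0.7693 = 8.363 mg/L.
Second outfall: C = (2147·8.363 + 55.00·132.0)/2202 = 11.45 mg/L.

11.5 mg/L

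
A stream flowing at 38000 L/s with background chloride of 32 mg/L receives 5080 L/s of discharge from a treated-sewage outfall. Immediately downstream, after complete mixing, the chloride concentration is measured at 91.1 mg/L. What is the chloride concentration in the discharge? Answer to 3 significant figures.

Mass balance: 38000·32.00 + 5080·Cₑ = 43080·91.10
→ Cₑ = (43080·91.10 − 38000·32.00) / 5080 = 533.2 mg/L.

533 mg/L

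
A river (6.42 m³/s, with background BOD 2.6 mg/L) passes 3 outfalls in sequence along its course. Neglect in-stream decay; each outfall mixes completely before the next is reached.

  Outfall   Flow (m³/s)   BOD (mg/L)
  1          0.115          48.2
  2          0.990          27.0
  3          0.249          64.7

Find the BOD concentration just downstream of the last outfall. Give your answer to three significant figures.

8.37 mg/L

After outfall 1: Q = 6.420 + 0.1150 = 6.535 m³/s; C = (6.420·2.600 + 0.1150·48.20)/6.535 = 3.402 mg/L.
After outfall 2: Q = 6.535 + 0.9900 = 7.525 m³/s; C = (6.535·3.402 + 0.9900·27.00)/7.525 = 6.507 mg/L.
After outfall 3: Q = 7.525 + 0.2490 = 7.774 m³/s; C = (7.525·6.507 + 0.2490·64.70)/7.774 = 8.371 mg/L.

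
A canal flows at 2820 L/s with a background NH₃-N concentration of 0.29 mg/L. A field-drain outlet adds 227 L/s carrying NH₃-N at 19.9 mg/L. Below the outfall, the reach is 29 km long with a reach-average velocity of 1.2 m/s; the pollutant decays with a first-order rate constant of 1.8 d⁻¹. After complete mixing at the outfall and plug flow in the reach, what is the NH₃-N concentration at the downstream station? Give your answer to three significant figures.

1.06 mg/L

Mixed concentration C = ΣQC/ΣQ = (2820·0.2900 + 227.0·19.90) / 3047 = 5335/3047 = 1.751 mg/L.
Travel time t = 29·1000 / 1.2 = 24170 s = 6.713 h.
After decay, C = 1.751 × e^(−kt) = 1.751 × 0.6044 = 1.058 mg/L.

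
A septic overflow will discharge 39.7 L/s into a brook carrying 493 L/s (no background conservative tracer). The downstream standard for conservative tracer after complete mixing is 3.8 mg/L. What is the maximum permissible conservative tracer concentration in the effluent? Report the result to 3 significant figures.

51.0 mg/L

At the limit, (Qr·Cr + Qe·Cₑ)/(Qr + Qe) = 3.8:
Cₑ = (532.7·3.8 − 493.0·0) / 39.70 = 50.99 mg/L.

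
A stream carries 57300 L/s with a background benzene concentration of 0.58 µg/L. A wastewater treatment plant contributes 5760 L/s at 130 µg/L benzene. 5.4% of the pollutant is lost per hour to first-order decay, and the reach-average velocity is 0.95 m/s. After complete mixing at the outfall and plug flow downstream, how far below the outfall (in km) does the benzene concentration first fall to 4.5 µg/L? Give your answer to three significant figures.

62.5 km

Flow-weighted average: C = (57300·0.5800 + 5760·130.0) / 63060 = 782000/63060 = 12.40 µg/L.
5.4%/h lost → k = −ln(1 − 0.054) = 0.05551 h⁻¹.
Set 12.40·exp(−k·t) = 4.5 → t = ln(12.40/4.5)/k = 65740 s = 18.26 h.
Distance = v·t = 0.95·65740 = 62450 m = 62.45 km.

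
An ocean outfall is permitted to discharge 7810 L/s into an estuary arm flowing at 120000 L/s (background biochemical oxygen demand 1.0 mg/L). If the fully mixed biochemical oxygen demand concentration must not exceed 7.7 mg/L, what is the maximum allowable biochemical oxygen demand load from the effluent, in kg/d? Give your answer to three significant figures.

Mass balance at the limit: 120000·1.000 + 7810·Cₑ = 127800·7.7 → Cₑ = 110.6 mg/L.
7810 L/s = 7.810 m³/s. Load = 7.810 m³/s × 110.6 g/m³ × 86 400 s/d = 74660 kg/d.

74700 kg/d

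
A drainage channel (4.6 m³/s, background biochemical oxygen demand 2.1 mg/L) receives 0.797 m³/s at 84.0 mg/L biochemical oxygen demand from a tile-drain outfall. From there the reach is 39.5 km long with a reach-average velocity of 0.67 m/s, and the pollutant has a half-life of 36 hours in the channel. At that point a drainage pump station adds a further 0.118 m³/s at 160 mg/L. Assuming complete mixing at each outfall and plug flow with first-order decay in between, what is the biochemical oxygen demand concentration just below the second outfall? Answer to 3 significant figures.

13.6 mg/L

Conservation of mass: C = (4.600·2.100 + 0.7970·84.00) / 5.397 = 76.61/5.397 = 14.19 mg/L; combined flow 5.397 m³/s.
Travel time t = 39.5·1000 / 0.67 = 58960 s = 16.38 h.
Half-life 36 h → k = ln 2 / 36 = 0.01925 h⁻¹ = 0.4621 d⁻¹.
Applying C = C₀e^(−kt): 14.19 × 0.7296 = 10.36 mg/L.
At the second outfall, C = (5.397·10.36 + 0.1180·160.0) / (5.397 + 0.1180) = 13.56 mg/L.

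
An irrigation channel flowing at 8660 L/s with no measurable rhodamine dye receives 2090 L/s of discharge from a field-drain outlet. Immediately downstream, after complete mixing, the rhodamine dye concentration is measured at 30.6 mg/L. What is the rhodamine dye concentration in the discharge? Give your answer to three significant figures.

Mass balance: 8660·0 + 2090·Cₑ = 10750·30.60
→ Cₑ = (10750·30.60 − 8660·0) / 2090 = 157.4 mg/L.

157 mg/L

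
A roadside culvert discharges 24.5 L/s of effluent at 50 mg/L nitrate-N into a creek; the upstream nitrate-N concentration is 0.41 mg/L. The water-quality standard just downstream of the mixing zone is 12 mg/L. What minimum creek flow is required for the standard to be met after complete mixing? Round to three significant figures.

Set C_mix = 12: (Q·0.4100 + 24.50·50.00) / (Q + 24.50) = 12
→ Q = 24.50·(50.00 − 12)/(12 − 0.4100) = 80.33 L/s.

80.3 L/s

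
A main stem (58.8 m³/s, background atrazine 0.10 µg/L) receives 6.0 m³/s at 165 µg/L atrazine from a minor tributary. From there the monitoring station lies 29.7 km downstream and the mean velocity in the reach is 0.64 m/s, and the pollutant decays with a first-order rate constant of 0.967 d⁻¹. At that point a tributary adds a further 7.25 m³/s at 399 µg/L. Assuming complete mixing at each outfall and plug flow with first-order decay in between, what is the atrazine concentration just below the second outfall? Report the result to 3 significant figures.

48.4 µg/L

Flow-weighted average: C = (58.80·0.1000 + 6.000·165.0) / 64.80 = 995.9/64.80 = 15.37 µg/L; combined flow 64.80 m³/s.
Travel time t = 29.7·1000 / 0.64 = 46410 s = 12.89 h.
Decay over the reach: 15.37·exp(−kt) = 15.37·0.5949 = 9.143 µg/L.
Second outfall: C = (64.80·9.143 + 7.250·399.0)/72.05 = 48.37 µg/L.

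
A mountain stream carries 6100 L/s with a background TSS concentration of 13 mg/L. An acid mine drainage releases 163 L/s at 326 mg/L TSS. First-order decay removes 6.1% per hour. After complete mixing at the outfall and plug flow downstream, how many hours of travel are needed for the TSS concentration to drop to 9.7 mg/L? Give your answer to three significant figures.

Flow-weighted average: C = (6100·13.00 + 163.0·326.0) / 6263 = 132400/6263 = 21.15 mg/L.
6.1%/h lost → k = −ln(1 − 0.061) = 0.06294 h⁻¹.
21.15·exp(−k·t) = 9.7 → t = ln(21.15/9.7)/k = 44580 s = 12.38 h.

12.4 h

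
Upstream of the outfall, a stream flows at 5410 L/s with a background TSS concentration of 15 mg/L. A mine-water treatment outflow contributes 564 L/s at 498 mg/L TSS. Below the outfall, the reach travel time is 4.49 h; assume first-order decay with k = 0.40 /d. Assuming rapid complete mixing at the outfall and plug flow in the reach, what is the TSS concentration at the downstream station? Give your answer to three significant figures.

Mixed concentration C = ΣQC/ΣQ = (5410·15.00 + 564.0·498.0) / 5974 = 362000/5974 = 60.60 mg/L.
Applying C = C₀e^(−kt): 60.60 × 0.9279 = 56.23 mg/L.

56.2 mg/L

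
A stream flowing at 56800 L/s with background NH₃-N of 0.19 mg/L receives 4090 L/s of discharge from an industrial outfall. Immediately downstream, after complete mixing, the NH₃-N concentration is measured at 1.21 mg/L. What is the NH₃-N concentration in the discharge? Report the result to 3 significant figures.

Mass balance: 56800·0.1900 + 4090·Cₑ = 60890·1.210
→ Cₑ = (60890·1.210 − 56800·0.1900) / 4090 = 15.38 mg/L.

15.4 mg/L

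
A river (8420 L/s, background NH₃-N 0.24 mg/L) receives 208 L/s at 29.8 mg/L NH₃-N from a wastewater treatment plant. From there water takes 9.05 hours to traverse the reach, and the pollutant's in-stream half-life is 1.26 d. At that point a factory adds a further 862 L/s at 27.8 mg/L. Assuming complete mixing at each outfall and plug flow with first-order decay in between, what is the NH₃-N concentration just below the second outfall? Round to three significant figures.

3.23 mg/L

Flow-weighted average: C = (8420·0.2400 + 208.0·29.80) / 8628 = 8219/8628 = 0.9526 mg/L; combined flow 8628 L/s.
Half-life 1.26 d → k = ln 2 / 1.26 = 0.5501 d⁻¹.
First-order decay: C = 0.9526·exp(−k·t) = 0.9526·0.8127 = 0.7742 mg/L.
Second outfall: C = (8628·0.7742 + 862.0·27.80)/9490 = 3.229 mg/L.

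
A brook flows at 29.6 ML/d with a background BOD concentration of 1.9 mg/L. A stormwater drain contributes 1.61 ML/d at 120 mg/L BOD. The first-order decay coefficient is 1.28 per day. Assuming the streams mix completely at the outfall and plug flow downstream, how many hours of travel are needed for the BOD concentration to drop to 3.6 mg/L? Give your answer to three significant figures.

Flow-weighted average: C = (29.60·1.900 + 1.610·120.0) / 31.21 = 249.4/31.21 = 7.992 mg/L.
7.992·exp(−k·t) = 3.6 → t = ln(7.992/3.6)/k = 53830 s = 14.95 h.

15.0 h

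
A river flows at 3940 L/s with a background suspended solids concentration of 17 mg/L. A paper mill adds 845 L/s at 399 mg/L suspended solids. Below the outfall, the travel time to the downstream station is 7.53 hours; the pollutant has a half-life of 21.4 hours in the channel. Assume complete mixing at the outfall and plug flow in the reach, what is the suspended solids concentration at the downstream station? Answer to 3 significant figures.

66.2 mg/L

After mixing, C = (3940·17.00 + 845.0·399.0) / 4785 = 404100/4785 = 84.46 mg/L.
Half-life 21.4 h → k = ln 2 / 21.4 = 0.03239 h⁻¹ = 0.7774 d⁻¹.
Decay over the reach: 84.46·exp(−kt) = 84.46·0.7836 = 66.18 mg/L.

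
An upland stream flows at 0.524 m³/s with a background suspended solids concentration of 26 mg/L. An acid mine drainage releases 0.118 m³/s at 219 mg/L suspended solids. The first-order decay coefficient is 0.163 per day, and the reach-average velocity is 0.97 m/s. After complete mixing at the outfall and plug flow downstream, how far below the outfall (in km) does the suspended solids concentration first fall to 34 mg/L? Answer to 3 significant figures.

Flow-weighted average: C = (0.5240·26.00 + 0.1180·219.0) / 0.6420 = 39.47/0.6420 = 61.47 mg/L.
Set 61.47·exp(−k·t) = 34 → t = ln(61.47/34)/k = 313900 s = 87.20 h.
Distance = v·t = 0.97·313900 = 304500 m = 304.5 km.

305 km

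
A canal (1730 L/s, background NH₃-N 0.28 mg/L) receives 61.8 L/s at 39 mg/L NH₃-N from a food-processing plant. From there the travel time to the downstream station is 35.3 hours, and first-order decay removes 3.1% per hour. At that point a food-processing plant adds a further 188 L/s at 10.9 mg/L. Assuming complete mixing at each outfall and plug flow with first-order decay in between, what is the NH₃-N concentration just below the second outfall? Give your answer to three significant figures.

1.52 mg/L

After mixing, C = (1730·0.2800 + 61.80·39.00) / 1792 = 2895/1792 = 1.615 mg/L; combined flow 1792 L/s.
3.1%/h lost → k = −ln(1 − 0.031) = 0.03149 h⁻¹.
Applying C = C₀e^(−kt): 1.615 × 0.3290 = 0.5315 mg/L.
Second outfall: C = (1792·0.5315 + 188.0·10.90)/1980 = 1.516 mg/L.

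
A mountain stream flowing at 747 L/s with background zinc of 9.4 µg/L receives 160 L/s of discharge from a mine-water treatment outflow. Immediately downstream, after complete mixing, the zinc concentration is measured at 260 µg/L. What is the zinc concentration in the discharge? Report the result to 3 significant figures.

Mass balance: 747.0·9.400 + 160.0·Cₑ = 907.0·260.0
→ Cₑ = (907.0·260.0 − 747.0·9.400) / 160.0 = 1430 µg/L.

1430 µg/L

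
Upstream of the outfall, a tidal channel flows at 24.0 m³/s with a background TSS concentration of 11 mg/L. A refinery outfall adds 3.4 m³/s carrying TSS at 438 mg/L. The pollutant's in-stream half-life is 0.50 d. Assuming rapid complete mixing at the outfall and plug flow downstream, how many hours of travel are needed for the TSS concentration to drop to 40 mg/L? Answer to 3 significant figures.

Flow-weighted average: C = (24.00·11.00 + 3.400·438.0) / 27.40 = 1753/27.40 = 63.99 mg/L.
Half-life 0.50 d → k = ln 2 / 0.50 = 1.386 d⁻¹.
63.99·exp(−k·t) = 40 → t = ln(63.99/40)/k = 29280 s = 8.133 h.

8.13 h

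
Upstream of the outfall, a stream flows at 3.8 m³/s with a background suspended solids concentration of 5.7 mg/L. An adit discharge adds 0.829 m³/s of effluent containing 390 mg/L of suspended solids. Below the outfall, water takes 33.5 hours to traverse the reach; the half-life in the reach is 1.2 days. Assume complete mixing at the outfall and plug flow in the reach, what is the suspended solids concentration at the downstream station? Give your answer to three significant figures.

Conservation of mass: C = (3.800·5.700 + 0.8290·390.0) / 4.629 = 345.0/4.629 = 74.52 mg/L.
Half-life 1.2 d → k = ln 2 / 1.2 = 0.5776 d⁻¹.
Decay over the reach: 74.52·exp(−kt) = 74.52·0.4465 = 33.28 mg/L.

33.3 mg/L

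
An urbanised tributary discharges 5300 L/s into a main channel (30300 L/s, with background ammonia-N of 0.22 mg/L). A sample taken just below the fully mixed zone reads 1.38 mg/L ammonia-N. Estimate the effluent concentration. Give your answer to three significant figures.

Mass balance: 30300·0.2200 + 5300·Cₑ = 35600·1.380
→ Cₑ = (35600·1.380 − 30300·0.2200) / 5300 = 8.012 mg/L.

8.01 mg/L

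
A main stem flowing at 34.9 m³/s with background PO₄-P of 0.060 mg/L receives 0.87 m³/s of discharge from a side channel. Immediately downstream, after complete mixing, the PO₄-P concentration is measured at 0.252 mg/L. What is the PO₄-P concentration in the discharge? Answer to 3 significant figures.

7.95 mg/L

Mass balance: 34.90·0.06000 + 0.8700·Cₑ = 35.77·0.2520
→ Cₑ = (35.77·0.2520 − 34.90·0.06000) / 0.8700 = 7.954 mg/L.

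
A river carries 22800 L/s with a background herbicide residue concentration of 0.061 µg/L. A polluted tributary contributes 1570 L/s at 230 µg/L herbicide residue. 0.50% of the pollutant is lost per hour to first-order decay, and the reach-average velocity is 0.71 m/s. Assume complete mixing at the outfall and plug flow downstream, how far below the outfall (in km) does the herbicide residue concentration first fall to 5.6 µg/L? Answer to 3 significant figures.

498 km

Conservation of mass: C = (22800·0.06100 + 1570·230.0) / 24370 = 362500/24370 = 14.87 µg/L.
0.50%/h lost → k = −ln(1 − 0.005) = 0.005013 h⁻¹.
Set 14.87·exp(−k·t) = 5.6 → t = ln(14.87/5.6)/k = 701600 s = 194.9 h.
Distance = v·t = 0.71·701600 = 498100 m = 498.1 km.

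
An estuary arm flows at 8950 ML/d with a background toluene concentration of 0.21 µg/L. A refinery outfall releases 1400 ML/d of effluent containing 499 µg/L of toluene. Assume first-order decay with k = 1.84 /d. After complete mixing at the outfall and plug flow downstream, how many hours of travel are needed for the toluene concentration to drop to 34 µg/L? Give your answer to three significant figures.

8.98 h

Conservation of mass: C = (8950·0.2100 + 1400·499.0) / 10350 = 700500/10350 = 67.68 µg/L.
67.68·exp(−k·t) = 34 → t = ln(67.68/34)/k = 32330 s = 8.979 h.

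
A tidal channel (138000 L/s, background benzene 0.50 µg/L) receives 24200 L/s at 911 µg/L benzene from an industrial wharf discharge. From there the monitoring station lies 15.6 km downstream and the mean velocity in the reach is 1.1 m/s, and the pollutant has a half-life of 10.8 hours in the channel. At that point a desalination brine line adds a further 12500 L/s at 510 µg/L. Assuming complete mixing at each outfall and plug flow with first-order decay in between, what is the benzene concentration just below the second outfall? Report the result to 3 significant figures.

135 µg/L

Mass balance: C = (138000·0.5000 + 24200·911.0) / 162200 = 22120000/162200 = 136.3 µg/L; combined flow 162200 L/s.
Travel time t = 15.6·1000 / 1.1 = 14180 s = 3.939 h.
Half-life 10.8 h → k = ln 2 / 10.8 = 0.06418 h⁻¹ = 1.540 d⁻¹.
After decay, C = 136.3 × e^(−kt) = 136.3 × 0.7766 = 105.9 µg/L.
At the second outfall, C = (162200·105.9 + 12500·510.0) / (162200 + 12500) = 134.8 µg/L.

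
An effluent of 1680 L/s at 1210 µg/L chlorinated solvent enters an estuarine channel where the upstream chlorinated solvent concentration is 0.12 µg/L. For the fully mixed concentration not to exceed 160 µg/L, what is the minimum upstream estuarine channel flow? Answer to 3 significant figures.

11000 L/s

Set C_mix = 160: (Q·0.1200 + 1680·1210) / (Q + 1680) = 160
→ Q = 1680·(1210 − 160)/(160 − 0.1200) = 11030 L/s.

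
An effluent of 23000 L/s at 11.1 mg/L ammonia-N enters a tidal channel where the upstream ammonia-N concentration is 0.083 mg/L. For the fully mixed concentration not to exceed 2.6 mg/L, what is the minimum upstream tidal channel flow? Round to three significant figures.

Set C_mix = 2.6: (Q·0.08300 + 23000·11.10) / (Q + 23000) = 2.6
→ Q = 23000·(11.10 − 2.6)/(2.6 − 0.08300) = 77670 L/s.

77700 L/s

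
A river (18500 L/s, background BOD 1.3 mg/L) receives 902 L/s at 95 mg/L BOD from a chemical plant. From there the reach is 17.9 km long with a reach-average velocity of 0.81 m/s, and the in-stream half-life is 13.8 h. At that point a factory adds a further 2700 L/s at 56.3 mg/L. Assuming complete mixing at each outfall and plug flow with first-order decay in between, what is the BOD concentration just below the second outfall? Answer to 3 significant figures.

10.5 mg/L

Conservation of mass: C = (18500·1.300 + 902.0·95.00) / 19400 = 109700/19400 = 5.656 mg/L; combined flow 19400 L/s.
Travel time t = 17.9·1000 / 0.81 = 22100 s = 6.139 h.
Half-life 13.8 h → k = ln 2 / 13.8 = 0.05023 h⁻¹ = 1.205 d⁻¹.
After decay, C = 5.656 × e^(−kt) = 5.656 × 0.7347 = 4.155 mg/L.
At the second outfall, C = (19400·4.155 + 2700·56.30) / (19400 + 2700) = 10.53 mg/L.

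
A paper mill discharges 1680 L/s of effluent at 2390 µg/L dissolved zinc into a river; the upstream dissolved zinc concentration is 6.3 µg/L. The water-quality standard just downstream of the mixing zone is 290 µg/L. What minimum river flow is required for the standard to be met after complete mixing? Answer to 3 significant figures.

Set C_mix = 290: (Q·6.300 + 1680·2390) / (Q + 1680) = 290
→ Q = 1680·(2390 − 290)/(290 − 6.300) = 12440 L/s.

12400 L/s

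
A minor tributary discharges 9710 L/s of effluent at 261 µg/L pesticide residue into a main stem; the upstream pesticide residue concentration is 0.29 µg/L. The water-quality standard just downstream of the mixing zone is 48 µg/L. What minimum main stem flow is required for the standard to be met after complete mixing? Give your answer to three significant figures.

Set C_mix = 48: (Q·0.2900 + 9710·261.0) / (Q + 9710) = 48
→ Q = 9710·(261.0 − 48)/(48 − 0.2900) = 43350 L/s.

43400 L/s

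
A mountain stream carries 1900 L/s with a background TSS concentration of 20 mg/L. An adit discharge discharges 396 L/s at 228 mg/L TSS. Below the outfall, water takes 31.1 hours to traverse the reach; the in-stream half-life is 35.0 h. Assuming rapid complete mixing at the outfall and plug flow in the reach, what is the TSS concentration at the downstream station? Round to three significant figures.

30.2 mg/L

Conservation of mass: C = (1900·20.00 + 396.0·228.0) / 2296 = 128300/2296 = 55.87 mg/L.
Half-life 35.0 h → k = ln 2 / 35.0 = 0.01980 h⁻¹ = 0.4753 d⁻¹.
First-order decay: C = 55.87·exp(−k·t) = 55.87·0.5401 = 30.18 mg/L.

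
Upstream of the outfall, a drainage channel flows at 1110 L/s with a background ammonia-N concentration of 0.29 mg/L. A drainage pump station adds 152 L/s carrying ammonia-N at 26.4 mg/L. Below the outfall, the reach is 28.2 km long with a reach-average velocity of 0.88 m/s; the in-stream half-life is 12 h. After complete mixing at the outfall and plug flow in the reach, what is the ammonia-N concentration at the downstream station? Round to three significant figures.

Mass balance: C = (1110·0.2900 + 152.0·26.40) / 1262 = 4335/1262 = 3.435 mg/L.
Travel time t = 28.2·1000 / 0.88 = 32050 s = 8.902 h.
Half-life 12 h → k = ln 2 / 12 = 0.05776 h⁻¹ = 1.386 d⁻¹.
After decay, C = 3.435 × e^(−kt) = 3.435 × 0.5980 = 2.054 mg/L.

2.05 mg/L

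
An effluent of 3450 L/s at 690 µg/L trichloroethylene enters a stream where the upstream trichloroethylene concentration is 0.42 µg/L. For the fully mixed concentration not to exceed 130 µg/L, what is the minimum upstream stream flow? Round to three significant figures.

14900 L/s

Set C_mix = 130: (Q·0.4200 + 3450·690.0) / (Q + 3450) = 130
→ Q = 3450·(690.0 − 130)/(130 − 0.4200) = 14910 L/s.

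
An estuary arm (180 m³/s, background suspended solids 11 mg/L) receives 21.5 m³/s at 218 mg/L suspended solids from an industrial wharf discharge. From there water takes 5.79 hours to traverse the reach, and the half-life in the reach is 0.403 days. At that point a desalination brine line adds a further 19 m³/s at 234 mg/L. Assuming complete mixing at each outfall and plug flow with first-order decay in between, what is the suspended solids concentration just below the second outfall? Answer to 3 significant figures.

Flow-weighted average: C = (180.0·11.00 + 21.50·218.0) / 201.5 = 6667/201.5 = 33.09 mg/L; combined flow 201.5 m³/s.
Half-life 0.403 d → k = ln 2 / 0.403 = 1.720 d⁻¹.
First-order decay: C = 33.09·exp(−k·t) = 33.09·0.6604 = 21.85 mg/L.
Second outfall: C = (201.5·21.85 + 19.00·234.0)/220.5 = 40.13 mg/L.

40.1 mg/L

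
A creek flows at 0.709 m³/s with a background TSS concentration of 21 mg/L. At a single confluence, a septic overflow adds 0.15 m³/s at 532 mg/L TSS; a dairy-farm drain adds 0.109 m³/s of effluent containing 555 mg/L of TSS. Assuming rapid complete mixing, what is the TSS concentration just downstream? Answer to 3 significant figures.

Mass balance: C = (0.7090·21.00 + 0.1500·532.0 + 0.1090·555.0) / 0.9680 = 155.2/0.9680 = 160.3 mg/L.

160 mg/L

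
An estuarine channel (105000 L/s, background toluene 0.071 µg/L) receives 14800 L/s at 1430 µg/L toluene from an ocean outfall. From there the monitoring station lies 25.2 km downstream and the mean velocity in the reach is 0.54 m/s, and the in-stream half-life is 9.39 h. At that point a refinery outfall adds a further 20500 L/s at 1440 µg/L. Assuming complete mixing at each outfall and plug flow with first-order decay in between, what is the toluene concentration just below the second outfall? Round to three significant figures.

Flow-weighted average: C = (105000·0.07100 + 14800·1430) / 119800 = 21170000/119800 = 176.7 µg/L; combined flow 119800 L/s.
Travel time t = 25.2·1000 / 0.54 = 46670 s = 12.96 h.
Half-life 9.39 h → k = ln 2 / 9.39 = 0.07382 h⁻¹ = 1.772 d⁻¹.
Applying C = C₀e^(−kt): 176.7 × 0.3841 = 67.88 µg/L.
At the second outfall, C = (119800·67.88 + 20500·1440) / (119800 + 20500) = 268.4 µg/L.

268 µg/L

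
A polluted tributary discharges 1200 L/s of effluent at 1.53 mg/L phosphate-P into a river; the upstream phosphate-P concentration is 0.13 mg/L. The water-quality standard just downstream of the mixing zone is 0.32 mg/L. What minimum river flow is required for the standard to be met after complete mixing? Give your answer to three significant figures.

Set C_mix = 0.32: (Q·0.1300 + 1200·1.530) / (Q + 1200) = 0.32
→ Q = 1200·(1.530 − 0.32)/(0.32 − 0.1300) = 7642 L/s.

7640 L/s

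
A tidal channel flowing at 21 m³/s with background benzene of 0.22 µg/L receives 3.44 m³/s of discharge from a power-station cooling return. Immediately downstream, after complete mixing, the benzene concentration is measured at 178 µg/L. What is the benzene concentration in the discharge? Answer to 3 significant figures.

Mass balance: 21.00·0.2200 + 3.440·Cₑ = 24.44·178.0
→ Cₑ = (24.44·178.0 − 21.00·0.2200) / 3.440 = 1263 µg/L.

1260 µg/L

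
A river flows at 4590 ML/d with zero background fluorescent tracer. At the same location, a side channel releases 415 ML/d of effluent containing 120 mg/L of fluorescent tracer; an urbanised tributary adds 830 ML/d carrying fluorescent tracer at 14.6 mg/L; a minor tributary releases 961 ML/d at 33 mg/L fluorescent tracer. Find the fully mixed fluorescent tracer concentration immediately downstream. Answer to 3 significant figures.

13.8 mg/L

After mixing, C = (4590·0 + 415.0·120.0 + 830.0·14.60 + 961.0·33.00) / 6796 = 93630/6796 = 13.78 mg/L.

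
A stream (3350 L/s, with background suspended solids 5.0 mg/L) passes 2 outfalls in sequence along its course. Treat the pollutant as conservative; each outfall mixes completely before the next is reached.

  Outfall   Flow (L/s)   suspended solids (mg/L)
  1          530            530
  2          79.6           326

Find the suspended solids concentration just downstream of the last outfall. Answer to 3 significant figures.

81.7 mg/L

Below outfall 1: Q → 3880 L/s, C = (3350·5.000 + 530.0·530.0)/3880 = 76.71 mg/L.
Below outfall 2: Q → 3960 L/s, C = (3880·76.71 + 79.60·326.0)/3960 = 81.73 mg/L.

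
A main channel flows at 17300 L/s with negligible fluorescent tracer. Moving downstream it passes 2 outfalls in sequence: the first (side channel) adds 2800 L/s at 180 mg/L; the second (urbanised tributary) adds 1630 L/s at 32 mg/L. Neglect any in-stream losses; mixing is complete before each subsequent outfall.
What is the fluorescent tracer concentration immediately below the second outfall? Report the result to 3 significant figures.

25.6 mg/L

Outfall 1: combined Q = 20100 L/s; C = (17300·0 + 2800·180.0)/20100 = 25.07 mg/L.
Outfall 2: combined Q = 21730 L/s; C = (20100·25.07 + 1630·32.00)/21730 = 25.59 mg/L.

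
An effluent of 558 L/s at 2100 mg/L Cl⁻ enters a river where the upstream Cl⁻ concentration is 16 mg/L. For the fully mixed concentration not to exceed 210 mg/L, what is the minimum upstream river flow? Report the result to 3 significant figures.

5440 L/s

Set C_mix = 210: (Q·16.00 + 558.0·2100) / (Q + 558.0) = 210
→ Q = 558.0·(2100 − 210)/(210 − 16.00) = 5436 L/s.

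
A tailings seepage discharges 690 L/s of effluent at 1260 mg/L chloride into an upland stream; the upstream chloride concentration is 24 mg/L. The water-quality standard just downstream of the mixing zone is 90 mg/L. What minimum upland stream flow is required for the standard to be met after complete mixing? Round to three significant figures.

12200 L/s

Set C_mix = 90: (Q·24.00 + 690.0·1260) / (Q + 690.0) = 90
→ Q = 690.0·(1260 − 90)/(90 − 24.00) = 12230 L/s.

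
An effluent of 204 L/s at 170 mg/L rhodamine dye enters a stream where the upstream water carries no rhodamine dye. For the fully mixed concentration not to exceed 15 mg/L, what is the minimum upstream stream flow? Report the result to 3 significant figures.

Set C_mix = 15: (Q·0 + 204.0·170.0) / (Q + 204.0) = 15
→ Q = 204.0·(170.0 − 15)/(15 − 0) = 2108 L/s.

2110 L/s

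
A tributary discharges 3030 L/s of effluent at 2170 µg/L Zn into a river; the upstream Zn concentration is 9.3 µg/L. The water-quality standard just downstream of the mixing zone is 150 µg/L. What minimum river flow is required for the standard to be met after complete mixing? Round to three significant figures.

43500 L/s

Set C_mix = 150: (Q·9.300 + 3030·2170) / (Q + 3030) = 150
→ Q = 3030·(2170 − 150)/(150 − 9.300) = 43500 L/s.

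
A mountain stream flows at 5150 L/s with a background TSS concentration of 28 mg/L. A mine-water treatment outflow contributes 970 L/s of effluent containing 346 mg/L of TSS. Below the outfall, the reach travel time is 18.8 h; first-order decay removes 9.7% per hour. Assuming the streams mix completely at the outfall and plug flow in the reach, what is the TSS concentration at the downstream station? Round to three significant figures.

Flow-weighted average: C = (5150·28.00 + 970.0·346.0) / 6120 = 479800/6120 = 78.40 mg/L.
9.7%/h lost → k = −ln(1 − 0.097) = 0.1020 h⁻¹.
After decay, C = 78.40 × e^(−kt) = 78.40 × 0.1469 = 11.51 mg/L.

11.5 mg/L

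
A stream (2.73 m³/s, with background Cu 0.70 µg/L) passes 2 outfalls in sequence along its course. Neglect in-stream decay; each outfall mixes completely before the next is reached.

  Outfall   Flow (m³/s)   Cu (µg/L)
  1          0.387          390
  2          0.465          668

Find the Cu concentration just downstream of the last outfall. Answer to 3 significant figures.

Outfall 1: combined Q = 3.117 m³/s; C = (2.730·0.7000 + 0.3870·390.0)/3.117 = 49.03 µg/L.
Outfall 2: combined Q = 3.582 m³/s; C = (3.117·49.03 + 0.4650·668.0)/3.582 = 129.4 µg/L.

129 µg/L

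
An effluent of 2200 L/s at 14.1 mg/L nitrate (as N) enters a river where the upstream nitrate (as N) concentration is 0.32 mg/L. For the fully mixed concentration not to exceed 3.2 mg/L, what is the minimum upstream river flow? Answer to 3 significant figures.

Set C_mix = 3.2: (Q·0.3200 + 2200·14.10) / (Q + 2200) = 3.2
→ Q = 2200·(14.10 − 3.2)/(3.2 − 0.3200) = 8326 L/s.

8330 L/s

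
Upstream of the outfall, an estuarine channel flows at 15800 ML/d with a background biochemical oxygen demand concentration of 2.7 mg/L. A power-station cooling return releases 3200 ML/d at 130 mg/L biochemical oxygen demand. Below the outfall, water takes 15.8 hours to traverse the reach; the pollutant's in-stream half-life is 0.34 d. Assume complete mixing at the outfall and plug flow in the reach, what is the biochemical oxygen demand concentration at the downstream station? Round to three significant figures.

6.31 mg/L

Mass balance: C = (15800·2.700 + 3200·130.0) / 19000 = 458700/19000 = 24.14 mg/L.
Half-life 0.34 d → k = ln 2 / 0.34 = 2.039 d⁻¹.
After decay, C = 24.14 × e^(−kt) = 24.14 × 0.2613 = 6.308 mg/L.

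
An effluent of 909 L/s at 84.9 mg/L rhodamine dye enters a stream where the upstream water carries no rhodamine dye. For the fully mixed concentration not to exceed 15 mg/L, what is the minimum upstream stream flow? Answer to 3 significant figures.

4240 L/s

Set C_mix = 15: (Q·0 + 909.0·84.90) / (Q + 909.0) = 15
→ Q = 909.0·(84.90 − 15)/(15 − 0) = 4236 L/s.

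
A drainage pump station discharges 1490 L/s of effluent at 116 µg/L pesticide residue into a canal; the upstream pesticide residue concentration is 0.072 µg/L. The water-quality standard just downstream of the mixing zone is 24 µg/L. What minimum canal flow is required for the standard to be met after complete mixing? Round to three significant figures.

5730 L/s

Set C_mix = 24: (Q·0.07200 + 1490·116.0) / (Q + 1490) = 24
→ Q = 1490·(116.0 − 24)/(24 − 0.07200) = 5729 L/s.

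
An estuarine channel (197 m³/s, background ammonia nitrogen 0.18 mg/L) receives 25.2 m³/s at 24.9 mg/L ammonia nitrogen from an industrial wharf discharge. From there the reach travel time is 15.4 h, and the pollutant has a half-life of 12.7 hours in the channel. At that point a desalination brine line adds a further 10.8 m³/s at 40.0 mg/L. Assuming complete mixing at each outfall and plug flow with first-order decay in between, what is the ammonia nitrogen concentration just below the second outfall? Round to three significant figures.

Flow-weighted average: C = (197.0·0.1800 + 25.20·24.90) / 222.2 = 662.9/222.2 = 2.984 mg/L; combined flow 222.2 m³/s.
Half-life 12.7 h → k = ln 2 / 12.7 = 0.05458 h⁻¹ = 1.310 d⁻¹.
First-order decay: C = 2.984·exp(−k·t) = 2.984·0.4315 = 1.287 mg/L.
Second outfall: C = (222.2·1.287 + 10.80·40.00)/233.0 = 3.082 mg/L.

3.08 mg/L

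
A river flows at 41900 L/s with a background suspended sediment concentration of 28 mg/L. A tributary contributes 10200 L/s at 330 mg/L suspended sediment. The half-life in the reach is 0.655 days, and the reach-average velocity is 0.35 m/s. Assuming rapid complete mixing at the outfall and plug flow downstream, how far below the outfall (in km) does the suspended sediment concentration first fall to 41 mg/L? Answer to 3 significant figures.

21.5 km

Flow-weighted average: C = (41900·28.00 + 10200·330.0) / 52100 = 4539000/52100 = 87.12 mg/L.
Half-life 0.655 d → k = ln 2 / 0.655 = 1.058 d⁻¹.
Set 87.12·exp(−k·t) = 41 → t = ln(87.12/41)/k = 61540 s = 17.09 h.
Distance = v·t = 0.35·61540 = 21540 m = 21.54 km.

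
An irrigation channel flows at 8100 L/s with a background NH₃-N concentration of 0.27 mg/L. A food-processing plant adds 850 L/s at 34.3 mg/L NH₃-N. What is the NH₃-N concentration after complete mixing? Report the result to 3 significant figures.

Conservation of mass: C = (8100·0.2700 + 850.0·34.30) / 8950 = 31340/8950 = 3.502 mg/L.

3.50 mg/L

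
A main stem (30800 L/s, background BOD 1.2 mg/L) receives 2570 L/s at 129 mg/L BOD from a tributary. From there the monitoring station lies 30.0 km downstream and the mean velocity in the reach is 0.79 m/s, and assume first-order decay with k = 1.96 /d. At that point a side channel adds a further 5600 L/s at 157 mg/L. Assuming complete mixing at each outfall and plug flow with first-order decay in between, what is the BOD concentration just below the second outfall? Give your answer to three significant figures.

Mass balance: C = (30800·1.200 + 2570·129.0) / 33370 = 368500/33370 = 11.04 mg/L; combined flow 33370 L/s.
Travel time t = 30.0·1000 / 0.79 = 37970 s = 10.55 h.
First-order decay: C = 11.04·exp(−k·t) = 11.04·0.4225 = 4.666 mg/L.
Second outfall: C = (33370·4.666 + 5600·157.0)/38970 = 26.56 mg/L.

26.6 mg/L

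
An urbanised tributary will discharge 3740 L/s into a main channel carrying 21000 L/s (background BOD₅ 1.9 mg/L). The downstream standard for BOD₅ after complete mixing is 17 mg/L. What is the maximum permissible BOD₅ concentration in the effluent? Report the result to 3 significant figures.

102 mg/L

At the limit, (Qr·Cr + Qe·Cₑ)/(Qr + Qe) = 17:
Cₑ = (24740·17 − 21000·1.900) / 3740 = 101.8 mg/L.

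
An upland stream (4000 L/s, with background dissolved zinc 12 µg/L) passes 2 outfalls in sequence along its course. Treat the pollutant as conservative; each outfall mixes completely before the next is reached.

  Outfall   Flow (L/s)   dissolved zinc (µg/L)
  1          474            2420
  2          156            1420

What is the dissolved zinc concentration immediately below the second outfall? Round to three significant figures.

306 µg/L

After outfall 1: Q = 4000 + 474.0 = 4474 L/s; C = (4000·12.00 + 474.0·2420)/4474 = 267.1 µg/L.
After outfall 2: Q = 4474 + 156.0 = 4630 L/s; C = (4474·267.1 + 156.0·1420)/4630 = 306.0 µg/L.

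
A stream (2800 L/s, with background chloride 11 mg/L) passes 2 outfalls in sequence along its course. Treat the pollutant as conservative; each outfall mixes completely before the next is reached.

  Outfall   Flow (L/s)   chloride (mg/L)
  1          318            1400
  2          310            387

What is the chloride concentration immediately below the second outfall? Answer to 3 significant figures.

Outfall 1: combined Q = 3118 L/s; C = (2800·11.00 + 318.0·1400)/3118 = 152.7 mg/L.
Outfall 2: combined Q = 3428 L/s; C = (3118·152.7 + 310.0·387.0)/3428 = 173.9 mg/L.

174 mg/L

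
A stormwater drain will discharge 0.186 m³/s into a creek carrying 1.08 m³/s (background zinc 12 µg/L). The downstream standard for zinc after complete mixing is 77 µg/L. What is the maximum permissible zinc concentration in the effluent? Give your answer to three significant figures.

At the limit, (Qr·Cr + Qe·Cₑ)/(Qr + Qe) = 77:
Cₑ = (1.266·77 − 1.080·12.00) / 0.1860 = 454.4 µg/L.

454 µg/L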